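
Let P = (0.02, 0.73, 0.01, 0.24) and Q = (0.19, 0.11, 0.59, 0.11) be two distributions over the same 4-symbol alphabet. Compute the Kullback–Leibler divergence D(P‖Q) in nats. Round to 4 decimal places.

1.4830 nats

D(P‖Q) = Σ p·ln(p/q).
  0.02·ln(0.02/0.19) = -0.04503
  0.73·ln(0.73/0.11) = 1.38157
  0.01·ln(0.01/0.59) = -0.04078
  0.24·ln(0.24/0.11) = 0.18724
D(P‖Q) = 1.4830 nats.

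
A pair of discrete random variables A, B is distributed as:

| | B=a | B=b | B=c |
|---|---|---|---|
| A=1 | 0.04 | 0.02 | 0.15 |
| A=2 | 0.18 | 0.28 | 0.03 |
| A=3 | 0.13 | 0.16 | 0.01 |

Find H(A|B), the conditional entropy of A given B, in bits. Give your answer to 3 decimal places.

Marginals: p(A) = (0.2100, 0.4900, 0.3000), p(B) = (0.3500, 0.4600, 0.1900).
H(A|B) = Σ p(B) · H(A|B=·).
  B=a: p=0.3500, H(A|B=a) = 1.3817
  B=b: p=0.4600, H(A|B=b) = 1.1626
  B=c: p=0.1900, H(A|B=c) = 0.9133
Weighted sum = 1.192 bits.

1.192 bits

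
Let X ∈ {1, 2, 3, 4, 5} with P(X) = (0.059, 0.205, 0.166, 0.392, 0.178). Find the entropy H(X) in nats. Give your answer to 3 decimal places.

H(X) = −Σ p·ln p.
  −(0.059)·ln(0.059) = 0.1670
  −(0.205)·ln(0.205) = 0.3249
  −(0.166)·ln(0.166) = 0.2981
  −(0.392)·ln(0.392) = 0.3671
  −(0.178)·ln(0.178) = 0.3072
Sum: 0.1670 + 0.3249 + 0.2981 + 0.3671 + 0.3072 = 1.464 nats.

1.464 nats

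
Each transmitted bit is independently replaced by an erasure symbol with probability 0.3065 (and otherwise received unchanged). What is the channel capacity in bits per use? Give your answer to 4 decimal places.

Binary erasure channel: capacity C = 1 − ε.
C = 1 − 0.3065 = 0.6935 bits per channel use.

0.6935 bits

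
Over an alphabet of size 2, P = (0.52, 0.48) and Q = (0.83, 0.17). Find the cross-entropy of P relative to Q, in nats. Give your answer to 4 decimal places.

H(P,Q) = −Σ p·ln q.
  −0.52·ln(0.83) = 0.09689
  −0.48·ln(0.17) = 0.85054
H(P,Q) = 0.9474 nats.

0.9474 nats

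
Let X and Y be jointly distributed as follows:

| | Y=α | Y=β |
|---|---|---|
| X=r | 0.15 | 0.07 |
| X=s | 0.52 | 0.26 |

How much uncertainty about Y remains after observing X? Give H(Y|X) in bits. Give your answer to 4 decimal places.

Marginals: p(X) = (0.2200, 0.7800), p(Y) = (0.6700, 0.3300).
H(Y|X) = Σ p(X) · H(Y|X=·).
  X=r: p=0.2200, H(Y|X=r) = 0.9024
  X=s: p=0.7800, H(Y|X=s) = 0.9183
Weighted sum = 0.9148 bits.

0.9148 bits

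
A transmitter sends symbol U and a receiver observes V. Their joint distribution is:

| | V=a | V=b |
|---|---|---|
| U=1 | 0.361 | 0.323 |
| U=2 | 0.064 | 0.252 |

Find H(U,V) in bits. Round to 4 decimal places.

H(U,V) = −Σ p(x,y)·log₂ p(x,y) over all 4 cells.
  cell (1,a): −0.361·log₂0.361 = 0.53064
  cell (1,b): −0.323·log₂0.323 = 0.52662
  cell (2,a): −0.064·log₂0.064 = 0.25381
  cell (2,b): −0.252·log₂0.252 = 0.50110
Sum = 1.8122 bits.

1.8122 bits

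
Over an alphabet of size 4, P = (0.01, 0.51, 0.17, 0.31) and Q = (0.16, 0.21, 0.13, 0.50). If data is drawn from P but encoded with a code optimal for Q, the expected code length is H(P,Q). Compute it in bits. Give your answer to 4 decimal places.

H(P,Q) = −Σ p·log₂ q.
  −0.01·log₂(0.16) = 0.02644
  −0.51·log₂(0.21) = 1.14828
  −0.17·log₂(0.13) = 0.50038
  −0.31·log₂(0.50) = 0.31000
H(P,Q) = 1.9851 bits.

1.9851 bits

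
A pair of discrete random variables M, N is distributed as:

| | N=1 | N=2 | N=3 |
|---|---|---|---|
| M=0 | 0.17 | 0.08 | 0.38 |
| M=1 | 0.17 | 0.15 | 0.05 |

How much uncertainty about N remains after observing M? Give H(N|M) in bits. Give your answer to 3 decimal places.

1.367 bits

Marginals: p(M) = (0.6300, 0.3700), p(N) = (0.3400, 0.2300, 0.4300).
H(N|M) = Σ p(M) · H(N|M=·).
  M=0: p=0.6300, H(N|M=0) = 1.3279
  M=1: p=0.3700, H(N|M=1) = 1.4338
Weighted sum = 1.367 bits.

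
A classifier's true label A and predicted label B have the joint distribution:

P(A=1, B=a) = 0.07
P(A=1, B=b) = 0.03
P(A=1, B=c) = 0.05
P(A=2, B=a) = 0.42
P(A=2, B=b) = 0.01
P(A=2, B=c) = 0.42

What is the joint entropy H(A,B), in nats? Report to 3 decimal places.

H(A,B) = −Σ p(x,y)·ln p(x,y) over all 6 cells.
  cell (1,a): −0.07·ln0.07 = 0.1861
  cell (1,b): −0.03·ln0.03 = 0.1052
  cell (1,c): −0.05·ln0.05 = 0.1498
  cell (2,a): −0.42·ln0.42 = 0.3644
  cell (2,b): −0.01·ln0.01 = 0.0461
  cell (2,c): −0.42·ln0.42 = 0.3644
Sum = 1.216 nats.

1.216 nats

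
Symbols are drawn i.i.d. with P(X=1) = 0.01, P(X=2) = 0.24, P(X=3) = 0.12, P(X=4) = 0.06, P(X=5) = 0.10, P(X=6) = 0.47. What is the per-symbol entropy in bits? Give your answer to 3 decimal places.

2.015 bits

H(X) = −Σ p·log₂ p.
  −(0.01)·log₂(0.01) = 0.0664
  −(0.24)·log₂(0.24) = 0.4941
  −(0.12)·log₂(0.12) = 0.3671
  −(0.06)·log₂(0.06) = 0.2435
  −(0.10)·log₂(0.10) = 0.3322
  −(0.47)·log₂(0.47) = 0.5120
Sum: 0.0664 + 0.4941 + 0.3671 + 0.2435 + 0.3322 + 0.5120 = 2.015 bits.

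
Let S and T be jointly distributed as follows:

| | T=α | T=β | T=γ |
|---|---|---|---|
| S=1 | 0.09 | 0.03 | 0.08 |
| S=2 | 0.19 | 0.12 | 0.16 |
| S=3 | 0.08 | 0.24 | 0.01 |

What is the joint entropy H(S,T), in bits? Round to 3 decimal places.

2.853 bits

H(S,T) = −Σ p(x,y)·log₂ p(x,y) over all 9 cells.
  cell (1,α): −0.09·log₂0.09 = 0.3127
  cell (1,β): −0.03·log₂0.03 = 0.1518
  cell (1,γ): −0.08·log₂0.08 = 0.2915
  cell (2,α): −0.19·log₂0.19 = 0.4552
  cell (2,β): −0.12·log₂0.12 = 0.3671
  cell (2,γ): −0.16·log₂0.16 = 0.4230
  cell (3,α): −0.08·log₂0.08 = 0.2915
  cell (3,β): −0.24·log₂0.24 = 0.4941
  cell (3,γ): −0.01·log₂0.01 = 0.0664
Sum = 2.853 bits.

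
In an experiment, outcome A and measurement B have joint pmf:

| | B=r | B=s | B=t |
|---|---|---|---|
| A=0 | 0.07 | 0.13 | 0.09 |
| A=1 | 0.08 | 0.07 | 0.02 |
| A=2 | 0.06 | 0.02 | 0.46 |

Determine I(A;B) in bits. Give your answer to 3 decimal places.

Marginals: p(A) = (0.2900, 0.1700, 0.5400), p(B) = (0.2100, 0.2200, 0.5700).
I(A;B) = Σ p(x,y)·log₂[p(x,y)/(p(x)p(y))].
  (0,r): 0.07·log₂(1.1494) = 0.0141
  (0,s): 0.13·log₂(2.0376) = 0.1335
  (0,t): 0.09·log₂(0.5445) = -0.0789
  (1,r): 0.08·log₂(2.2409) = 0.0931
  (1,s): 0.07·log₂(1.8717) = 0.0633
  (1,t): 0.02·log₂(0.2064) = -0.0455
  (2,r): 0.06·log₂(0.5291) = -0.0551
  (2,s): 0.02·log₂(0.1684) = -0.0514
  (2,t): 0.46·log₂(1.4945) = 0.2666
Sum = 0.340 bits.

0.340 bits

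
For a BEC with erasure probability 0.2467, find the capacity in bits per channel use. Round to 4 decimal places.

0.7533 bits

Binary erasure channel: capacity C = 1 − ε.
C = 1 − 0.2467 = 0.7533 bits per channel use.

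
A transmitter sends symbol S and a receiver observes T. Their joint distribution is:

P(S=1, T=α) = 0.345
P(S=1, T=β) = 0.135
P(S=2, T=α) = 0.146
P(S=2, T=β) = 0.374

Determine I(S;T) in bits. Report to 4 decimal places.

0.1430 bits

Marginals: p(S) = (0.4800, 0.5200), p(T) = (0.4910, 0.5090).
I(S;T) = Σ p(x,y)·log₂[p(x,y)/(p(x)p(y))].
  (1,α): 0.345·log₂(1.4638) = 0.18967
  (1,β): 0.135·log₂(0.5526) = -0.11553
  (2,α): 0.146·log₂(0.5718) = -0.11773
  (2,β): 0.374·log₂(1.4130) = 0.18655
Sum = 0.1430 bits.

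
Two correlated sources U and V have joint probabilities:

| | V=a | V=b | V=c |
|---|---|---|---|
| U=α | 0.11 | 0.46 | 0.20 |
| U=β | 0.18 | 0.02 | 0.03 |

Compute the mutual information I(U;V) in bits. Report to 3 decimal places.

Marginals: p(U) = (0.7700, 0.2300), p(V) = (0.2900, 0.4800, 0.2300).
I(U;V) = H(U) + H(V) − H(U,V).
H(U) = 0.7780, H(V) = 1.5138, H(U,V) = 2.0400.
I(U;V) = 0.7780 + 1.5138 − 2.0400 = 0.252 bits.

0.252 bits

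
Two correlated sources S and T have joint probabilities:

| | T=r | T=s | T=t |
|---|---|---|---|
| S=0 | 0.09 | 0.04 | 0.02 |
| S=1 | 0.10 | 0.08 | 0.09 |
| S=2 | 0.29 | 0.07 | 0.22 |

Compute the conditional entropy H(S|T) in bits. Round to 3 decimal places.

Chain rule: H(S|T) = H(S,T) − H(T).
Marginals: p(S) = (0.1500, 0.2700, 0.5800), p(T) = (0.4800, 0.1900, 0.3300).
H(S,T) = 2.8147 bits; H(T) = 1.4913 bits.
H(S|T) = 2.8147 − 1.4913 = 1.323 bits.

1.323 bits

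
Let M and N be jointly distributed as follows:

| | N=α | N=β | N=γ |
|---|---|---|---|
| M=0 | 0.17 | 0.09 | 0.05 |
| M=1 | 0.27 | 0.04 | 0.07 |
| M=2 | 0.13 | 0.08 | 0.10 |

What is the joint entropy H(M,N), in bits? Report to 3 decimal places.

H(M,N) = −Σ p(x,y)·log₂ p(x,y) over all 9 cells.
  cell (0,α): −0.17·log₂0.17 = 0.4346
  cell (0,β): −0.09·log₂0.09 = 0.3127
  cell (0,γ): −0.05·log₂0.05 = 0.2161
  cell (1,α): −0.27·log₂0.27 = 0.5100
  cell (1,β): −0.04·log₂0.04 = 0.1858
  cell (1,γ): −0.07·log₂0.07 = 0.2686
  cell (2,α): −0.13·log₂0.13 = 0.3826
  cell (2,β): −0.08·log₂0.08 = 0.2915
  cell (2,γ): −0.10·log₂0.10 = 0.3322
Sum = 2.934 bits.

2.934 bits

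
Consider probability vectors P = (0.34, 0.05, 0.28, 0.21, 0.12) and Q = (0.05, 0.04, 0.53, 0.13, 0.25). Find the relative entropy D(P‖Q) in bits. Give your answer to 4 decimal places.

0.7168 bits

D(P‖Q) = Σ p·log₂(p/q).
  0.34·log₂(0.34/0.05) = 0.94028
  0.05·log₂(0.05/0.04) = 0.01610
  0.28·log₂(0.28/0.53) = -0.25776
  0.21·log₂(0.21/0.13) = 0.14529
  0.12·log₂(0.12/0.25) = -0.12707
D(P‖Q) = 0.7168 bits.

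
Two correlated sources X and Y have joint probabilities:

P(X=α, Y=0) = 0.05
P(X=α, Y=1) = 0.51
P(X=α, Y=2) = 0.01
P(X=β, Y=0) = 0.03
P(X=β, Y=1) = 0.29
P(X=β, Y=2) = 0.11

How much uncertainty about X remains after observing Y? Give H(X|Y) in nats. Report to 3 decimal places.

0.611 nats

Chain rule: H(X|Y) = H(X,Y) − H(Y).
Marginals: p(X) = (0.5700, 0.4300), p(Y) = (0.0800, 0.8000, 0.1200).
H(X,Y) = 1.2462 nats; H(Y) = 0.6350 nats.
H(X|Y) = 1.2462 − 0.6350 = 0.611 nats.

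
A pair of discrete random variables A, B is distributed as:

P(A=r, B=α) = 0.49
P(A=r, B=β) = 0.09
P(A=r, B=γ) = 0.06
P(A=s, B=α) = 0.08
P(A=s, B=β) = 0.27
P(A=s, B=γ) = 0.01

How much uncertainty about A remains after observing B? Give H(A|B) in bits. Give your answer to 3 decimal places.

0.667 bits

Marginals: p(A) = (0.6400, 0.3600), p(B) = (0.5700, 0.3600, 0.0700).
H(A|B) = Σ p(B) · H(A|B=·).
  B=α: p=0.5700, H(A|B=α) = 0.5852
  B=β: p=0.3600, H(A|B=β) = 0.8113
  B=γ: p=0.0700, H(A|B=γ) = 0.5917
Weighted sum = 0.667 bits.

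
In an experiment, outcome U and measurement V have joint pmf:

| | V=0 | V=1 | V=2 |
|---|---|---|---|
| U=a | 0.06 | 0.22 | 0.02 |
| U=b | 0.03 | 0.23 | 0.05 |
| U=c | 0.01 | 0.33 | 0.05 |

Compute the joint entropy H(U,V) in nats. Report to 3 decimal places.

1.735 nats

H(U,V) = −Σ p(x,y)·ln p(x,y) over all 9 cells.
  cell (a,0): −0.06·ln0.06 = 0.1688
  cell (a,1): −0.22·ln0.22 = 0.3331
  cell (a,2): −0.02·ln0.02 = 0.0782
  cell (b,0): −0.03·ln0.03 = 0.1052
  cell (b,1): −0.23·ln0.23 = 0.3380
  cell (b,2): −0.05·ln0.05 = 0.1498
  cell (c,0): −0.01·ln0.01 = 0.0461
  cell (c,1): −0.33·ln0.33 = 0.3659
  cell (c,2): −0.05·ln0.05 = 0.1498
Sum = 1.735 nats.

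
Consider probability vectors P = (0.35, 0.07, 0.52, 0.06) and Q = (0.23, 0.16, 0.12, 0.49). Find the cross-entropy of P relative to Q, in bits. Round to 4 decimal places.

H(P,Q) = −Σ p·log₂ q.
  −0.35·log₂(0.23) = 0.74210
  −0.07·log₂(0.16) = 0.18507
  −0.52·log₂(0.12) = 1.59062
  −0.06·log₂(0.49) = 0.06175
H(P,Q) = 2.5795 bits.

2.5795 bits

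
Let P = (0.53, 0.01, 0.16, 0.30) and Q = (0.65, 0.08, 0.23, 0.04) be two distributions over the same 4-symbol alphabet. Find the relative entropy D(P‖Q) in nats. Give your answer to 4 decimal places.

D(P‖Q) = Σ p·ln(p/q).
  0.53·ln(0.53/0.65) = -0.10817
  0.01·ln(0.01/0.08) = -0.02079
  0.16·ln(0.16/0.23) = -0.05806
  0.30·ln(0.30/0.04) = 0.60447
D(P‖Q) = 0.4174 nats.

0.4174 nats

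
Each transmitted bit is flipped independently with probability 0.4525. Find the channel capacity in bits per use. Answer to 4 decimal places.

0.0065 bits

Binary symmetric channel: C = 1 − h₂(ε) where h₂ is the binary entropy function.
h₂(0.4525) = −0.4525·log₂0.4525 − 0.5475·log₂0.5475 = 0.9935.
C = 1 − 0.9935 = 0.0065 bits per channel use.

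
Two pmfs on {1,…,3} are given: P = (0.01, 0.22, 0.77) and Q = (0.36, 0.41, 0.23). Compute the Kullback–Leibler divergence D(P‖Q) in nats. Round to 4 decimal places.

0.7576 nats

D(P‖Q) = Σ p·ln(p/q).
  0.01·ln(0.01/0.36) = -0.03584
  0.22·ln(0.22/0.41) = -0.13696
  0.77·ln(0.77/0.23) = 0.93040
D(P‖Q) = 0.7576 nats.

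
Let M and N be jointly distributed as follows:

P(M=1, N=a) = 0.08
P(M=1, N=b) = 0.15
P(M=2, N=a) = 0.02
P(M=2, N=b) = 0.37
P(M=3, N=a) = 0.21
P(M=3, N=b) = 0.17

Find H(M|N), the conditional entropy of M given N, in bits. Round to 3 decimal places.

1.360 bits

Marginals: p(M) = (0.2300, 0.3900, 0.3800), p(N) = (0.3100, 0.6900).
H(M|N) = Σ p(N) · H(M|N=·).
  N=a: p=0.3100, H(M|N=a) = 1.1400
  N=b: p=0.6900, H(M|N=b) = 1.4587
Weighted sum = 1.360 bits.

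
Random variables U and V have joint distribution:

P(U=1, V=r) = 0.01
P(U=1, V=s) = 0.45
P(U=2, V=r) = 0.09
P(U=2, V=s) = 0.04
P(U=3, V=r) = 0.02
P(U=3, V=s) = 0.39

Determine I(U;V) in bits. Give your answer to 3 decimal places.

Marginals: p(U) = (0.4600, 0.1300, 0.4100), p(V) = (0.1200, 0.8800).
I(U;V) = Σ p(x,y)·log₂[p(x,y)/(p(x)p(y))].
  (1,r): 0.01·log₂(0.1812) = -0.0246
  (1,s): 0.45·log₂(1.1117) = 0.0687
  (2,r): 0.09·log₂(5.7692) = 0.2276
  (2,s): 0.04·log₂(0.3497) = -0.0606
  (3,r): 0.02·log₂(0.4065) = -0.0260
  (3,s): 0.39·log₂(1.0809) = 0.0438
Sum = 0.229 bits.

0.229 bits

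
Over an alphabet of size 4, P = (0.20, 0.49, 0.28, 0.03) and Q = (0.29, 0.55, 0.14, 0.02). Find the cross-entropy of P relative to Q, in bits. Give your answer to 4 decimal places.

1.7433 bits

H(P,Q) = −Σ p·log₂ q.
  −0.20·log₂(0.29) = 0.35718
  −0.49·log₂(0.55) = 0.42262
  −0.28·log₂(0.14) = 0.79422
  −0.03·log₂(0.02) = 0.16932
H(P,Q) = 1.7433 bits.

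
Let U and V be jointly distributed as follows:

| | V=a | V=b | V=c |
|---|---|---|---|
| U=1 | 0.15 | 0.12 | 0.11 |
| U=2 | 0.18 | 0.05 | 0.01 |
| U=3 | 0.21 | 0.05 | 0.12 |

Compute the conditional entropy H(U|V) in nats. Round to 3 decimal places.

Chain rule: H(U|V) = H(U,V) − H(V).
Marginals: p(U) = (0.3800, 0.2400, 0.3800), p(V) = (0.5400, 0.2200, 0.2400).
H(U,V) = 2.0183 nats; H(V) = 1.0084 nats.
H(U|V) = 2.0183 − 1.0084 = 1.010 nats.

1.010 nats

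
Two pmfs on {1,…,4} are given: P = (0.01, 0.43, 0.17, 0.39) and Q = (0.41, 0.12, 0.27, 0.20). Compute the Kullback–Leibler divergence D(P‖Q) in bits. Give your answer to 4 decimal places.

D(P‖Q) = Σ p·log₂(p/q).
  0.01·log₂(0.01/0.41) = -0.05358
  0.43·log₂(0.43/0.12) = 0.79176
  0.17·log₂(0.17/0.27) = -0.11346
  0.39·log₂(0.39/0.20) = 0.37575
D(P‖Q) = 1.0005 bits.

1.0005 bits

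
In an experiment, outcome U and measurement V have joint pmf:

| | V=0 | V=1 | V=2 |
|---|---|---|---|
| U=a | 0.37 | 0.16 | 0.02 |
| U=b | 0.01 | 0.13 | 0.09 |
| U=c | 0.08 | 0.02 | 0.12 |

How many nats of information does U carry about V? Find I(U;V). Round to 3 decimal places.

0.256 nats

Marginals: p(U) = (0.5500, 0.2300, 0.2200), p(V) = (0.4600, 0.3100, 0.2300).
I(U;V) = H(U) + H(V) − H(U,V).
H(U) = 0.9999, H(V) = 1.0583, H(U,V) = 1.8021.
I(U;V) = 0.9999 + 1.0583 − 1.8021 = 0.256 nats.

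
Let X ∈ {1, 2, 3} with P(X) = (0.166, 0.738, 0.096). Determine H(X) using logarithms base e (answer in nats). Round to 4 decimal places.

0.7473 nats

H(X) = −Σ p·ln p.
  −(0.166)·ln(0.166) = 0.29810
  −(0.738)·ln(0.738) = 0.22421
  −(0.096)·ln(0.096) = 0.22497
Sum: 0.29810 + 0.22421 + 0.22497 = 0.7473 nats.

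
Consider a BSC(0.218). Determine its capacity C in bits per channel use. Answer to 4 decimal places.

Binary symmetric channel: C = 1 − h₂(ε) where h₂ is the binary entropy function.
h₂(0.218) = −0.218·log₂0.218 − 0.782·log₂0.782 = 0.7565.
C = 1 − 0.7565 = 0.2435 bits per channel use.

0.2435 bits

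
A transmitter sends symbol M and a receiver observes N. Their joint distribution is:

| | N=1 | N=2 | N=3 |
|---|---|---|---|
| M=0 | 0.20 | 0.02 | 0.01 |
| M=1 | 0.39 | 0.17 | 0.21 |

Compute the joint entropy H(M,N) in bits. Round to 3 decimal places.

2.081 bits

H(M,N) = −Σ p(x,y)·log₂ p(x,y) over all 6 cells.
  cell (0,1): −0.20·log₂0.20 = 0.4644
  cell (0,2): −0.02·log₂0.02 = 0.1129
  cell (0,3): −0.01·log₂0.01 = 0.0664
  cell (1,1): −0.39·log₂0.39 = 0.5298
  cell (1,2): −0.17·log₂0.17 = 0.4346
  cell (1,3): −0.21·log₂0.21 = 0.4728
Sum = 2.081 bits.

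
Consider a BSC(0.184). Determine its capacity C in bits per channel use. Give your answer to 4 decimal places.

0.3113 bits

Binary symmetric channel: C = 1 − h₂(ε) where h₂ is the binary entropy function.
h₂(0.184) = −0.184·log₂0.184 − 0.816·log₂0.816 = 0.6887.
C = 1 − 0.6887 = 0.3113 bits per channel use.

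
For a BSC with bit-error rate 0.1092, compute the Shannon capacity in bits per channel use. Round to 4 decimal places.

Binary symmetric channel: C = 1 − h₂(ε) where h₂ is the binary entropy function.
h₂(0.1092) = −0.1092·log₂0.1092 − 0.8908·log₂0.8908 = 0.4975.
C = 1 − 0.4975 = 0.5025 bits per channel use.

0.5025 bits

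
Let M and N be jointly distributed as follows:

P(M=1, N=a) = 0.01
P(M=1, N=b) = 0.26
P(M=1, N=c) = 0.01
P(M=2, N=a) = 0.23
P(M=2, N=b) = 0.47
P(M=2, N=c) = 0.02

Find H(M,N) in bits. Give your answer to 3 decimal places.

1.751 bits

H(M,N) = −Σ p(x,y)·log₂ p(x,y) over all 6 cells.
  cell (1,a): −0.01·log₂0.01 = 0.0664
  cell (1,b): −0.26·log₂0.26 = 0.5053
  cell (1,c): −0.01·log₂0.01 = 0.0664
  cell (2,a): −0.23·log₂0.23 = 0.4877
  cell (2,b): −0.47·log₂0.47 = 0.5120
  cell (2,c): −0.02·log₂0.02 = 0.1129
Sum = 1.751 bits.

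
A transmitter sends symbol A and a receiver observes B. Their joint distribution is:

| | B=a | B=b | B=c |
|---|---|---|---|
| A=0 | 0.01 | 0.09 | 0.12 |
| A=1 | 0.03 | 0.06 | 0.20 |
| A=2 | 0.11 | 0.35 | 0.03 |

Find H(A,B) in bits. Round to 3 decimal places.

2.638 bits

H(A,B) = −Σ p(x,y)·log₂ p(x,y) over all 9 cells.
  cell (0,a): −0.01·log₂0.01 = 0.0664
  cell (0,b): −0.09·log₂0.09 = 0.3127
  cell (0,c): −0.12·log₂0.12 = 0.3671
  cell (1,a): −0.03·log₂0.03 = 0.1518
  cell (1,b): −0.06·log₂0.06 = 0.2435
  cell (1,c): −0.20·log₂0.20 = 0.4644
  cell (2,a): −0.11·log₂0.11 = 0.3503
  cell (2,b): −0.35·log₂0.35 = 0.5301
  cell (2,c): −0.03·log₂0.03 = 0.1518
Sum = 2.638 bits.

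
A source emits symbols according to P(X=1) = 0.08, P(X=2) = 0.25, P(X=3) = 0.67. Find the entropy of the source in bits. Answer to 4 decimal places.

H(X) = −Σ p·log₂ p.
  −(0.08)·log₂(0.08) = 0.29151
  −(0.25)·log₂(0.25) = 0.50000
  −(0.67)·log₂(0.67) = 0.38710
Sum: 0.29151 + 0.50000 + 0.38710 = 1.1786 bits.

1.1786 bits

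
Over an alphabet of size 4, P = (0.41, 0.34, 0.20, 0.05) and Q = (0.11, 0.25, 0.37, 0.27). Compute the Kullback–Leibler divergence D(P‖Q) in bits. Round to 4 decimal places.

0.6299 bits

D(P‖Q) = Σ p·log₂(p/q).
  0.41·log₂(0.41/0.11) = 0.77823
  0.34·log₂(0.34/0.25) = 0.15083
  0.20·log₂(0.20/0.37) = -0.17751
  0.05·log₂(0.05/0.27) = -0.12165
D(P‖Q) = 0.6299 bits.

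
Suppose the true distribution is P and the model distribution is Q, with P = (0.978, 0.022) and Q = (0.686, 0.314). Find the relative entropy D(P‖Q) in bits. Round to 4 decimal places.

0.4160 bits

D(P‖Q) = Σ p·log₂(p/q).
  0.978·log₂(0.978/0.686) = 0.50037
  0.022·log₂(0.022/0.314) = -0.08437
D(P‖Q) = 0.4160 bits.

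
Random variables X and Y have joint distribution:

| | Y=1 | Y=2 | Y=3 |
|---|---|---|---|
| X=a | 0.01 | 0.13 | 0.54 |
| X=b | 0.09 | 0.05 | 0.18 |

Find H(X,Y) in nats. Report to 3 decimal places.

H(X,Y) = −Σ p(x,y)·ln p(x,y) over all 6 cells.
  cell (a,1): −0.01·ln0.01 = 0.0461
  cell (a,2): −0.13·ln0.13 = 0.2652
  cell (a,3): −0.54·ln0.54 = 0.3327
  cell (b,1): −0.09·ln0.09 = 0.2167
  cell (b,2): −0.05·ln0.05 = 0.1498
  cell (b,3): −0.18·ln0.18 = 0.3087
Sum = 1.319 nats.

1.319 nats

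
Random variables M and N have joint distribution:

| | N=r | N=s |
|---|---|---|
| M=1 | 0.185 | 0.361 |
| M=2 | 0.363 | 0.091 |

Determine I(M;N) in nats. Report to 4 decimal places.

Marginals: p(M) = (0.5460, 0.4540), p(N) = (0.5480, 0.4520).
I(M;N) = H(M) + H(N) − H(M,N).
H(M) = 0.6889, H(N) = 0.6885, H(M,N) = 1.2659.
I(M;N) = 0.6889 + 0.6885 − 1.2659 = 0.1115 nats.

0.1115 nats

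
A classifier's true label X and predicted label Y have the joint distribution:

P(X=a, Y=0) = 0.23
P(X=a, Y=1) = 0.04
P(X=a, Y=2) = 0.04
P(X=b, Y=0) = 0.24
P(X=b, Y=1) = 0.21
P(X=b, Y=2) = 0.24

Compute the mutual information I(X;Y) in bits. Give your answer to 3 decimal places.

0.099 bits

Marginals: p(X) = (0.3100, 0.6900), p(Y) = (0.4700, 0.2500, 0.2800).
I(X;Y) = Σ p(x,y)·log₂[p(x,y)/(p(x)p(y))].
  (a,0): 0.23·log₂(1.5786) = 0.1515
  (a,1): 0.04·log₂(0.5161) = -0.0382
  (a,2): 0.04·log₂(0.4608) = -0.0447
  (b,0): 0.24·log₂(0.7401) = -0.1042
  (b,1): 0.21·log₂(1.2174) = 0.0596
  (b,2): 0.24·log₂(1.2422) = 0.0751
Sum = 0.099 bits.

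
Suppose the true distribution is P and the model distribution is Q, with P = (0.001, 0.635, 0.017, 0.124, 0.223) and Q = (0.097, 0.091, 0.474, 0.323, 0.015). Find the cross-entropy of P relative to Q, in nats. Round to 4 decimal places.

2.6137 nats

H(P,Q) = −Σ p·ln q.
  −0.001·ln(0.097) = 0.00233
  −0.635·ln(0.091) = 1.52203
  −0.017·ln(0.474) = 0.01269
  −0.124·ln(0.323) = 0.14013
  −0.223·ln(0.015) = 0.93653
H(P,Q) = 2.6137 nats.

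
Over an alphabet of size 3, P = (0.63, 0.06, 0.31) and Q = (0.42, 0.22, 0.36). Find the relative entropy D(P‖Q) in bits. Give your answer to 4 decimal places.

0.1892 bits

D(P‖Q) = Σ p·log₂(p/q).
  0.63·log₂(0.63/0.42) = 0.36853
  0.06·log₂(0.06/0.22) = -0.11247
  0.31·log₂(0.31/0.36) = -0.06688
D(P‖Q) = 0.1892 bits.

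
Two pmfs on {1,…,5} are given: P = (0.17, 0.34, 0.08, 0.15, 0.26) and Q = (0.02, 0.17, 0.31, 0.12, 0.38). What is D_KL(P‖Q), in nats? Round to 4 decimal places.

0.4259 nats

D(P‖Q) = Σ p·ln(p/q).
  0.17·ln(0.17/0.02) = 0.36381
  0.34·ln(0.34/0.17) = 0.23567
  0.08·ln(0.08/0.31) = -0.10836
  0.15·ln(0.15/0.12) = 0.03347
  0.26·ln(0.26/0.38) = -0.09867
D(P‖Q) = 0.4259 nats.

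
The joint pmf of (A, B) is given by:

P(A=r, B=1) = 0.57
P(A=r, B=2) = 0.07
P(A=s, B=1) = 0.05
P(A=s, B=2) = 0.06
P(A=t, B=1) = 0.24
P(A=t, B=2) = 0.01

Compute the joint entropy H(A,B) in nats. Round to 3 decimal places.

1.214 nats

H(A,B) = −Σ p(x,y)·ln p(x,y) over all 6 cells.
  cell (r,1): −0.57·ln0.57 = 0.3204
  cell (r,2): −0.07·ln0.07 = 0.1861
  cell (s,1): −0.05·ln0.05 = 0.1498
  cell (s,2): −0.06·ln0.06 = 0.1688
  cell (t,1): −0.24·ln0.24 = 0.3425
  cell (t,2): −0.01·ln0.01 = 0.0461
Sum = 1.214 nats.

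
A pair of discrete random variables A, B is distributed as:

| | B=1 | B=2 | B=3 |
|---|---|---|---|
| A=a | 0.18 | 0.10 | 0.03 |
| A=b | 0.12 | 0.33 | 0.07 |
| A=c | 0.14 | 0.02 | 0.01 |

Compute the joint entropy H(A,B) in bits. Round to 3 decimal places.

2.669 bits

H(A,B) = −Σ p(x,y)·log₂ p(x,y) over all 9 cells.
  cell (a,1): −0.18·log₂0.18 = 0.4453
  cell (a,2): −0.10·log₂0.10 = 0.3322
  cell (a,3): −0.03·log₂0.03 = 0.1518
  cell (b,1): −0.12·log₂0.12 = 0.3671
  cell (b,2): −0.33·log₂0.33 = 0.5278
  cell (b,3): −0.07·log₂0.07 = 0.2686
  cell (c,1): −0.14·log₂0.14 = 0.3971
  cell (c,2): −0.02·log₂0.02 = 0.1129
  cell (c,3): −0.01·log₂0.01 = 0.0664
Sum = 2.669 bits.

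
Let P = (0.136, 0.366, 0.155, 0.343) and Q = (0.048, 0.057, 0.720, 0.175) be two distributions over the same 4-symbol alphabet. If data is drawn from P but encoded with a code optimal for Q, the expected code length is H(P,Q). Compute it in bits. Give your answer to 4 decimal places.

3.0444 bits

H(P,Q) = −Σ p·log₂ q.
  −0.136·log₂(0.048) = 0.59579
  −0.366·log₂(0.057) = 1.51264
  −0.155·log₂(0.720) = 0.07346
  −0.343·log₂(0.175) = 0.86250
H(P,Q) = 3.0444 bits.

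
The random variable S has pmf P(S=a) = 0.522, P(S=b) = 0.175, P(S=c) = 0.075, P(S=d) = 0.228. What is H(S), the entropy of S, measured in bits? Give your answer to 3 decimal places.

1.696 bits

H(S) = −Σ p·log₂ p.
  −(0.522)·log₂(0.522) = 0.4896
  −(0.175)·log₂(0.175) = 0.4401
  −(0.075)·log₂(0.075) = 0.2803
  −(0.228)·log₂(0.228) = 0.4863
Sum: 0.4896 + 0.4401 + 0.2803 + 0.4863 = 1.696 bits.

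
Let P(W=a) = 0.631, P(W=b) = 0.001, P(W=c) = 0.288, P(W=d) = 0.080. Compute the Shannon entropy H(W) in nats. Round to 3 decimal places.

H(W) = −Σ p·ln p.
  −(0.631)·ln(0.631) = 0.2905
  −(0.001)·ln(0.001) = 0.0069
  −(0.288)·ln(0.288) = 0.3585
  −(0.080)·ln(0.080) = 0.2021
Sum: 0.2905 + 0.0069 + 0.3585 + 0.2021 = 0.858 nats.

0.858 nats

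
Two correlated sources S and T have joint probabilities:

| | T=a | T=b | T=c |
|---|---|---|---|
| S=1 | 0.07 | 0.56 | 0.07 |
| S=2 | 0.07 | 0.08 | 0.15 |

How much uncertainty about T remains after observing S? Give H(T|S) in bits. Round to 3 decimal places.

1.095 bits

Chain rule: H(T|S) = H(S,T) − H(S).
Marginals: p(S) = (0.7000, 0.3000), p(T) = (0.1400, 0.6400, 0.2200).
H(S,T) = 1.9762 bits; H(S) = 0.8813 bits.
H(T|S) = 1.9762 − 0.8813 = 1.095 bits.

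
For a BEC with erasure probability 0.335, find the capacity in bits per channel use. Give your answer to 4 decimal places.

Binary erasure channel: capacity C = 1 − ε.
C = 1 − 0.335 = 0.6650 bits per channel use.

0.6650 bits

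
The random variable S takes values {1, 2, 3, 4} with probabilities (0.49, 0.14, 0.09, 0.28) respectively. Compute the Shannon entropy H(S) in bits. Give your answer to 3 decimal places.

1.728 bits

H(S) = −Σ p·log₂ p.
  −(0.49)·log₂(0.49) = 0.5043
  −(0.14)·log₂(0.14) = 0.3971
  −(0.09)·log₂(0.09) = 0.3127
  −(0.28)·log₂(0.28) = 0.5142
Sum: 0.5043 + 0.3971 + 0.3127 + 0.5142 = 1.728 bits.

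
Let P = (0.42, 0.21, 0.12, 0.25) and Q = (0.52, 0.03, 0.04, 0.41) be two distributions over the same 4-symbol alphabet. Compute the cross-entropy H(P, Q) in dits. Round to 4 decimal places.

H(P,Q) = −Σ p·log₁₀ q.
  −0.42·log₁₀(0.52) = 0.11928
  −0.21·log₁₀(0.03) = 0.31980
  −0.12·log₁₀(0.04) = 0.16775
  −0.25·log₁₀(0.41) = 0.09680
H(P,Q) = 0.7036 dits.

0.7036 dits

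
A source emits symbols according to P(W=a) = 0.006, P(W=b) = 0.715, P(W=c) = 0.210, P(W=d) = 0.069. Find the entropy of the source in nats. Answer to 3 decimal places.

0.783 nats

H(W) = −Σ p·ln p.
  −(0.006)·ln(0.006) = 0.0307
  −(0.715)·ln(0.715) = 0.2399
  −(0.210)·ln(0.210) = 0.3277
  −(0.069)·ln(0.069) = 0.1845
Sum: 0.0307 + 0.2399 + 0.3277 + 0.1845 = 0.783 nats.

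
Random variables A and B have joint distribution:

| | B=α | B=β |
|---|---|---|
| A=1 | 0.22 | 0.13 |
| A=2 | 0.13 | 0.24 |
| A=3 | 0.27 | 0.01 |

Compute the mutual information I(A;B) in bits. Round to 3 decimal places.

Marginals: p(A) = (0.3500, 0.3700, 0.2800), p(B) = (0.6200, 0.3800).
I(A;B) = H(A) + H(B) − H(A,B).
H(A) = 1.5751, H(B) = 0.9580, H(A,B) = 2.3165.
I(A;B) = 1.5751 + 0.9580 − 2.3165 = 0.217 bits.

0.217 bits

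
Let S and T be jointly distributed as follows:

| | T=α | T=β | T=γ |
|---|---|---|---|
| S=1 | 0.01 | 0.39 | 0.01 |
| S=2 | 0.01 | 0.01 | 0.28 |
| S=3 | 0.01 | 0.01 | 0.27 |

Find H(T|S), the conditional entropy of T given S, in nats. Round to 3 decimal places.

0.268 nats

Chain rule: H(T|S) = H(S,T) − H(S).
Marginals: p(S) = (0.4100, 0.3000, 0.2900), p(T) = (0.0300, 0.4100, 0.5600).
H(S,T) = 1.3535 nats; H(S) = 1.0857 nats.
H(T|S) = 1.3535 − 1.0857 = 0.268 nats.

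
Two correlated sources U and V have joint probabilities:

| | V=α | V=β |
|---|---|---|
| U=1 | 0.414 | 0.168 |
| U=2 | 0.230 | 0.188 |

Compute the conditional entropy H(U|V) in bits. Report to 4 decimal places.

Marginals: p(U) = (0.5820, 0.4180), p(V) = (0.6440, 0.3560).
H(U|V) = Σ p(V) · H(U|V=·).
  V=α: p=0.6440, H(U|V=α) = 0.9403
  V=β: p=0.3560, H(U|V=β) = 0.9977
Weighted sum = 0.9607 bits.

0.9607 bits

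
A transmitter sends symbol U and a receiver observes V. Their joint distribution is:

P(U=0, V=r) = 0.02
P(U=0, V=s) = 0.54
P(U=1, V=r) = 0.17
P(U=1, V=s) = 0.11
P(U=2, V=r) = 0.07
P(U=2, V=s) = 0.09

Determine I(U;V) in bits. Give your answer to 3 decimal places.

Marginals: p(U) = (0.5600, 0.2800, 0.1600), p(V) = (0.2600, 0.7400).
I(U;V) = H(U) + H(V) − H(U,V).
H(U) = 1.4057, H(V) = 0.8267, H(U,V) = 1.9590.
I(U;V) = 1.4057 + 0.8267 − 1.9590 = 0.273 bits.

0.273 bits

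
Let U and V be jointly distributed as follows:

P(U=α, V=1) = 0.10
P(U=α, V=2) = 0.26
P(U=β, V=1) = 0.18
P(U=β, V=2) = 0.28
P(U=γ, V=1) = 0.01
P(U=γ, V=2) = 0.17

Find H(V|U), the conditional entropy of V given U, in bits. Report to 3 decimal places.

0.807 bits

Chain rule: H(V|U) = H(U,V) − H(U).
Marginals: p(U) = (0.3600, 0.4600, 0.1800), p(V) = (0.2900, 0.7100).
H(U,V) = 2.2980 bits; H(U) = 1.4913 bits.
H(V|U) = 2.2980 − 1.4913 = 0.807 bits.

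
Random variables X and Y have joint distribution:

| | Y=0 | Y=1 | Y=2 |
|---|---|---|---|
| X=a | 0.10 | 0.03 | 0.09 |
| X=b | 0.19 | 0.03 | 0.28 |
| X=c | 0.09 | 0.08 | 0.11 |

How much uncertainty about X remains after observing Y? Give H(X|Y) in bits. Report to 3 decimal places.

Marginals: p(X) = (0.2200, 0.5000, 0.2800), p(Y) = (0.3800, 0.1400, 0.4800).
H(X|Y) = Σ p(Y) · H(X|Y=·).
  Y=0: p=0.3800, H(X|Y=0) = 1.4990
  Y=1: p=0.1400, H(X|Y=1) = 1.4138
  Y=2: p=0.4800, H(X|Y=2) = 1.3935
Weighted sum = 1.436 bits.

1.436 bits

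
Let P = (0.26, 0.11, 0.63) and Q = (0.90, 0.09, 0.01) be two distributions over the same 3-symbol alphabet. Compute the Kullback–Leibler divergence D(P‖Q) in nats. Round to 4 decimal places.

D(P‖Q) = Σ p·ln(p/q).
  0.26·ln(0.26/0.90) = -0.32285
  0.11·ln(0.11/0.09) = 0.02207
  0.63·ln(0.63/0.01) = 2.61017
D(P‖Q) = 2.3094 nats.

2.3094 nats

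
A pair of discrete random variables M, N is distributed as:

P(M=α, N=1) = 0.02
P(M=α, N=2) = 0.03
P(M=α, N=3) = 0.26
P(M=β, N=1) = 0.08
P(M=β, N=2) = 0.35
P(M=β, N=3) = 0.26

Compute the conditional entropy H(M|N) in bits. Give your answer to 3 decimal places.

0.744 bits

Marginals: p(M) = (0.3100, 0.6900), p(N) = (0.1000, 0.3800, 0.5200).
H(M|N) = Σ p(N) · H(M|N=·).
  N=1: p=0.1000, H(M|N=1) = 0.7219
  N=2: p=0.3800, H(M|N=2) = 0.3985
  N=3: p=0.5200, H(M|N=3) = 1.0000
Weighted sum = 0.744 bits.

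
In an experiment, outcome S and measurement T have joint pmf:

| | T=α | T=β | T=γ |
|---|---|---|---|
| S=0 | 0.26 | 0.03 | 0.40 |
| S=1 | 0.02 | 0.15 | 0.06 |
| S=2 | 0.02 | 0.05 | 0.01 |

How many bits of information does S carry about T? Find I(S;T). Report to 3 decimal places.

Marginals: p(S) = (0.6900, 0.2300, 0.0800), p(T) = (0.3000, 0.2300, 0.4700).
I(S;T) = Σ p(x,y)·log₂[p(x,y)/(p(x)p(y))].
  (0,α): 0.26·log₂(1.2560) = 0.0855
  (0,β): 0.03·log₂(0.1890) = -0.0721
  (0,γ): 0.40·log₂(1.2334) = 0.1211
  (1,α): 0.02·log₂(0.2899) = -0.0357
  (1,β): 0.15·log₂(2.8355) = 0.2255
  (1,γ): 0.06·log₂(0.5550) = -0.0510
  (2,α): 0.02·log₂(0.8333) = -0.0053
  (2,β): 0.05·log₂(2.7174) = 0.0721
  (2,γ): 0.01·log₂(0.2660) = -0.0191
Sum = 0.321 bits.

0.321 bits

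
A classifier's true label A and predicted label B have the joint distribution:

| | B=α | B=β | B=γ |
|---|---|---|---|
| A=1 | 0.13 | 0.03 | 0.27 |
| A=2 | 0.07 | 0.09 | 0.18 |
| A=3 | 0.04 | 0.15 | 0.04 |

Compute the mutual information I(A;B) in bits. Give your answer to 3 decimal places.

0.196 bits

Marginals: p(A) = (0.4300, 0.3400, 0.2300), p(B) = (0.2400, 0.2700, 0.4900).
I(A;B) = H(A) + H(B) − H(A,B).
H(A) = 1.5404, H(B) = 1.5084, H(A,B) = 2.8530.
I(A;B) = 1.5404 + 1.5084 − 2.8530 = 0.196 bits.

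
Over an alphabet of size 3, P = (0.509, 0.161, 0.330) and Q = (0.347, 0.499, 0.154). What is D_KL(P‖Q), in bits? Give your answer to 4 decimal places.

D(P‖Q) = Σ p·log₂(p/q).
  0.509·log₂(0.509/0.347) = 0.28134
  0.161·log₂(0.161/0.499) = -0.26275
  0.330·log₂(0.330/0.154) = 0.36285
D(P‖Q) = 0.3814 bits.

0.3814 bits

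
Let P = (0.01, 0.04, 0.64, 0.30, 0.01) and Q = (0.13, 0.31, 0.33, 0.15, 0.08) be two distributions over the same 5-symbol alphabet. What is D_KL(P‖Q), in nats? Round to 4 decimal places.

0.5035 nats

D(P‖Q) = Σ p·ln(p/q).
  0.01·ln(0.01/0.13) = -0.02565
  0.04·ln(0.04/0.31) = -0.08191
  0.64·ln(0.64/0.33) = 0.42392
  0.30·ln(0.30/0.15) = 0.20794
  0.01·ln(0.01/0.08) = -0.02079
D(P‖Q) = 0.5035 nats.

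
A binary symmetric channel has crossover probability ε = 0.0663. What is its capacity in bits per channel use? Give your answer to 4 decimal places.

0.6480 bits

Binary symmetric channel: C = 1 − h₂(ε) where h₂ is the binary entropy function.
h₂(0.0663) = −0.0663·log₂0.0663 − 0.9337·log₂0.9337 = 0.3520.
C = 1 − 0.3520 = 0.6480 bits per channel use.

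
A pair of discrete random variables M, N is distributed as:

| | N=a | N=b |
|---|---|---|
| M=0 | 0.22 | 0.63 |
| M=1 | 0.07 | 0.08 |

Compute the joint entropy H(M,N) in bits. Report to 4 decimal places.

H(M,N) = −Σ p(x,y)·log₂ p(x,y) over all 4 cells.
  cell (0,a): −0.22·log₂0.22 = 0.48057
  cell (0,b): −0.63·log₂0.63 = 0.41994
  cell (1,a): −0.07·log₂0.07 = 0.26856
  cell (1,b): −0.08·log₂0.08 = 0.29151
Sum = 1.4606 bits.

1.4606 bits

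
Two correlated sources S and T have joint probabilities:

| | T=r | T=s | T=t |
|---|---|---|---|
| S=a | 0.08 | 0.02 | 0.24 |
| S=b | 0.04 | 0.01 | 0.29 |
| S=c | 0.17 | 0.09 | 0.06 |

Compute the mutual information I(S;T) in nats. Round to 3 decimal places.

Marginals: p(S) = (0.3400, 0.3400, 0.3200), p(T) = (0.2900, 0.1200, 0.5900).
I(S;T) = H(S) + H(T) − H(S,T).
H(S) = 1.0982, H(T) = 0.9247, H(S,T) = 1.8433.
I(S;T) = 1.0982 + 0.9247 − 1.8433 = 0.180 nats.

0.180 nats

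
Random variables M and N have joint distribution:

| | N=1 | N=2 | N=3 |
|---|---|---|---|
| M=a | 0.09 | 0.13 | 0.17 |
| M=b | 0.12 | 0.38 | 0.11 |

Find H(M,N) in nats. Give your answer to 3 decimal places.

H(M,N) = −Σ p(x,y)·ln p(x,y) over all 6 cells.
  cell (a,1): −0.09·ln0.09 = 0.2167
  cell (a,2): −0.13·ln0.13 = 0.2652
  cell (a,3): −0.17·ln0.17 = 0.3012
  cell (b,1): −0.12·ln0.12 = 0.2544
  cell (b,2): −0.38·ln0.38 = 0.3677
  cell (b,3): −0.11·ln0.11 = 0.2428
Sum = 1.648 nats.

1.648 nats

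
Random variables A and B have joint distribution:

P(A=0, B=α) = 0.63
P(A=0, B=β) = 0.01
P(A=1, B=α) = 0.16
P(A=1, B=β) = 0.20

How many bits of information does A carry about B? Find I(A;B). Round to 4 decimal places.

0.3104 bits

Marginals: p(A) = (0.6400, 0.3600), p(B) = (0.7900, 0.2100).
I(A;B) = Σ p(x,y)·log₂[p(x,y)/(p(x)p(y))].
  (0,α): 0.63·log₂(1.2460) = 0.19993
  (0,β): 0.01·log₂(0.0744) = -0.03748
  (1,α): 0.16·log₂(0.5626) = -0.13278
  (1,β): 0.20·log₂(2.6455) = 0.28071
Sum = 0.3104 bits.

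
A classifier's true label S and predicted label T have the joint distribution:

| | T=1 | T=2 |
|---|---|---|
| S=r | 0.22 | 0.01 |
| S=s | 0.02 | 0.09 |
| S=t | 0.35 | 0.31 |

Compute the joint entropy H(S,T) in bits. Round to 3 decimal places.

2.026 bits

H(S,T) = −Σ p(x,y)·log₂ p(x,y) over all 6 cells.
  cell (r,1): −0.22·log₂0.22 = 0.4806
  cell (r,2): −0.01·log₂0.01 = 0.0664
  cell (s,1): −0.02·log₂0.02 = 0.1129
  cell (s,2): −0.09·log₂0.09 = 0.3127
  cell (t,1): −0.35·log₂0.35 = 0.5301
  cell (t,2): −0.31·log₂0.31 = 0.5238
Sum = 2.026 bits.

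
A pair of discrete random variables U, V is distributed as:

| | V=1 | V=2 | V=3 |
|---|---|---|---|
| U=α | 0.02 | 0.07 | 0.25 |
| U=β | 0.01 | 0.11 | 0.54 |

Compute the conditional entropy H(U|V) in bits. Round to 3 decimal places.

0.912 bits

Chain rule: H(U|V) = H(U,V) − H(V).
Marginals: p(U) = (0.3400, 0.6600), p(V) = (0.0300, 0.1800, 0.7900).
H(U,V) = 1.7782 bits; H(V) = 0.8657 bits.
H(U|V) = 1.7782 − 0.8657 = 0.912 bits.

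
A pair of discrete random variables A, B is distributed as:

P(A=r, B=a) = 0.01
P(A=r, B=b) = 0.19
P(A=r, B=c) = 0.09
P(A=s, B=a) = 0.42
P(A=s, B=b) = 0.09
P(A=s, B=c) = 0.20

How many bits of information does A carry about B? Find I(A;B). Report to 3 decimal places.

Marginals: p(A) = (0.2900, 0.7100), p(B) = (0.4300, 0.2800, 0.2900).
I(A;B) = Σ p(x,y)·log₂[p(x,y)/(p(x)p(y))].
  (r,a): 0.01·log₂(0.0802) = -0.0364
  (r,b): 0.19·log₂(2.3399) = 0.2330
  (r,c): 0.09·log₂(1.0702) = 0.0088
  (s,a): 0.42·log₂(1.3757) = 0.1933
  (s,b): 0.09·log₂(0.4527) = -0.1029
  (s,c): 0.20·log₂(0.9713) = -0.0084
Sum = 0.287 bits.

0.287 bits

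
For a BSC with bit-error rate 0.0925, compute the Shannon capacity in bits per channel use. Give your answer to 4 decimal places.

Binary symmetric channel: C = 1 − h₂(ε) where h₂ is the binary entropy function.
h₂(0.0925) = −0.0925·log₂0.0925 − 0.9075·log₂0.9075 = 0.4448.
C = 1 − 0.4448 = 0.5552 bits per channel use.

0.5552 bits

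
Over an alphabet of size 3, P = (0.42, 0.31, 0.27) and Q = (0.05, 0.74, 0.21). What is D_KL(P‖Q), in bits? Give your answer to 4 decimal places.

0.9983 bits

D(P‖Q) = Σ p·log₂(p/q).
  0.42·log₂(0.42/0.05) = 1.28956
  0.31·log₂(0.31/0.74) = -0.38913
  0.27·log₂(0.27/0.21) = 0.09789
D(P‖Q) = 0.9983 bits.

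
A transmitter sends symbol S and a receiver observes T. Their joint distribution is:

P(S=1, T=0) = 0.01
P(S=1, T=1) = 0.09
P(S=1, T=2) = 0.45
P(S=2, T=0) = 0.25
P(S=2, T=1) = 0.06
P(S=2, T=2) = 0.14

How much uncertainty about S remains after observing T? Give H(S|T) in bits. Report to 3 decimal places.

Marginals: p(S) = (0.5500, 0.4500), p(T) = (0.2600, 0.1500, 0.5900).
H(S|T) = Σ p(T) · H(S|T=·).
  T=0: p=0.2600, H(S|T=0) = 0.2352
  T=1: p=0.1500, H(S|T=1) = 0.9710
  T=2: p=0.5900, H(S|T=2) = 0.7905
Weighted sum = 0.673 bits.

0.673 bits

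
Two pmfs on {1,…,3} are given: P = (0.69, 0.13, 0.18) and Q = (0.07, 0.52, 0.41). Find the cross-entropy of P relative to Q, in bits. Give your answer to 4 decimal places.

H(P,Q) = −Σ p·log₂ q.
  −0.69·log₂(0.07) = 2.64719
  −0.13·log₂(0.52) = 0.12264
  −0.18·log₂(0.41) = 0.23153
H(P,Q) = 3.0014 bits.

3.0014 bits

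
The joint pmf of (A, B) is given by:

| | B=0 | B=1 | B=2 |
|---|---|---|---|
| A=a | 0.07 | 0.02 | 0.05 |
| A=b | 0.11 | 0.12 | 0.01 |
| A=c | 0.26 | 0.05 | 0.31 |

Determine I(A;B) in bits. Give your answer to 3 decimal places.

0.199 bits

Marginals: p(A) = (0.1400, 0.2400, 0.6200), p(B) = (0.4400, 0.1900, 0.3700).
I(A;B) = Σ p(x,y)·log₂[p(x,y)/(p(x)p(y))].
  (a,0): 0.07·log₂(1.1364) = 0.0129
  (a,1): 0.02·log₂(0.7519) = -0.0082
  (a,2): 0.05·log₂(0.9653) = -0.0026
  (b,0): 0.11·log₂(1.0417) = 0.0065
  (b,1): 0.12·log₂(2.6316) = 0.1675
  (b,2): 0.01·log₂(0.1126) = -0.0315
  (c,0): 0.26·log₂(0.9531) = -0.0180
  (c,1): 0.05·log₂(0.4244) = -0.0618
  (c,2): 0.31·log₂(1.3514) = 0.1347
Sum = 0.199 bits.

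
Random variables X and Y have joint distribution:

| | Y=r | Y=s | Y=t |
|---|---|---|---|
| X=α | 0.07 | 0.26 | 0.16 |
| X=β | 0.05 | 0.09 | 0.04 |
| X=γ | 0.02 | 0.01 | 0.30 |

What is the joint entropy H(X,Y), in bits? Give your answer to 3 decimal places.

H(X,Y) = −Σ p(x,y)·log₂ p(x,y) over all 9 cells.
  cell (α,r): −0.07·log₂0.07 = 0.2686
  cell (α,s): −0.26·log₂0.26 = 0.5053
  cell (α,t): −0.16·log₂0.16 = 0.4230
  cell (β,r): −0.05·log₂0.05 = 0.2161
  cell (β,s): −0.09·log₂0.09 = 0.3127
  cell (β,t): −0.04·log₂0.04 = 0.1858
  cell (γ,r): −0.02·log₂0.02 = 0.1129
  cell (γ,s): −0.01·log₂0.01 = 0.0664
  cell (γ,t): −0.30·log₂0.30 = 0.5211
Sum = 2.612 bits.

2.612 bits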